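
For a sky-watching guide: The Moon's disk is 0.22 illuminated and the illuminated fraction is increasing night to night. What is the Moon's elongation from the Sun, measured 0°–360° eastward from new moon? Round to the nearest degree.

From f = (1 − cos θ)/2: cos θ = 1 − 2×0.22 = 0.560; arccos → 55.9°.
Before full moon the principal value applies: θ = 55.9°.

56°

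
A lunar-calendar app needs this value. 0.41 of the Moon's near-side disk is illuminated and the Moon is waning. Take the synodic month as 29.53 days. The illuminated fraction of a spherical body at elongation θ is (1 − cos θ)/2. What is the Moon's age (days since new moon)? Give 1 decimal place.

23.0 days

Invert f = (1 − cos θ)/2 to get cos θ = 1 − 2(0.41) = 0.180, hence θ₀ = arccos 0.180 = 79.6°.
Waning ⇒ past full, so θ = 360° − 79.6° = 280.4°.
Age = 29.53 × 280.4°/360° ≈ 23.00 days.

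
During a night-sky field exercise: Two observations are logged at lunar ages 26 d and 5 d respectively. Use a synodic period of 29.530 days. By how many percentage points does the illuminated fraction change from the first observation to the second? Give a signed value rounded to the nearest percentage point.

θ₁ = 360° × 26/29.530 = 317.0°, f₁ = (1 − cos θ₁)/2 = 0.135.
θ₂ = 360° × 5/29.530 = 61.0°, f₂ = (1 − cos θ₂)/2 = 0.257.
Change = f₂ − f₁ = +0.123 → +12 percentage points.

+12 percentage points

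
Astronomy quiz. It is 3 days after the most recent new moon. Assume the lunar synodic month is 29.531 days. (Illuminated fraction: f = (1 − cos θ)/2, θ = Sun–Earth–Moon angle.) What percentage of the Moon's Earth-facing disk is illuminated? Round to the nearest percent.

10%

Phase angle: θ = 360°·(3 d)/(29.531 d) = 36.6°.
Illuminated fraction = (1 − cos 36.6°)/2 = (1 − 0.803)/2 ≈ 0.098, so 10%.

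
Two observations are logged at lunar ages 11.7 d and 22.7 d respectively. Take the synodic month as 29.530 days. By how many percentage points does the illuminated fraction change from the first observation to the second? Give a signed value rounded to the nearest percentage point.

-46 percentage points

First observation: θ = 360°·11.7/29.530 = 142.6°, so f = 0.897.
Second observation: θ = 276.7°, f = 0.441.
Δf = 0.441 − 0.897 = -0.456, i.e. -46 pp.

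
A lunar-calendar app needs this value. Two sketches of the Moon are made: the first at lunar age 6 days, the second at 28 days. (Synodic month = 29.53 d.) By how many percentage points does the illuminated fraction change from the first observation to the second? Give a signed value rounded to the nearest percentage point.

First observation: θ = 360°·6/29.53 = 73.1°, so f = 0.355.
Second observation: θ = 341.3°, f = 0.026.
Δf = 0.026 − 0.355 = -0.329, i.e. -33 pp.

-33 percentage points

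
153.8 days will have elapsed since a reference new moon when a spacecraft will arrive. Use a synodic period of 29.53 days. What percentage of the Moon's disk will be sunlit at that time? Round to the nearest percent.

37%

153.8/29.53 = 5.208 lunations, so 5 complete cycles and 6.15 d into the next.
Elongation θ = 360° × 6.15/29.53 ≈ 75.0°.
cos 75.0° = 0.259, so f = (1 − 0.259)/2 = 0.370, so 37%.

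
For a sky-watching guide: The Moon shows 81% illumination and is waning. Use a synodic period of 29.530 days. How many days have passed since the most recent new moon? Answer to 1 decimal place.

19.0 days

cos θ = 1 − 2f = -0.620, giving a principal value of 128.3°.
Since the Moon is past full (waning), take the reflex angle: θ = 360° − 128.3° = 231.7°.
Age = 29.530 × 231.7°/360° ≈ 19.00 days.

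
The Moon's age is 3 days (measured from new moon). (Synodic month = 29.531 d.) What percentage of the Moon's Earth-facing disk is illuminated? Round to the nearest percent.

10%

Elongation θ = 360° × 3/29.531 ≈ 36.6°.
With cos θ = 0.803, the lit fraction is (1 − 0.803)/2 ≈ 0.098, so 10%.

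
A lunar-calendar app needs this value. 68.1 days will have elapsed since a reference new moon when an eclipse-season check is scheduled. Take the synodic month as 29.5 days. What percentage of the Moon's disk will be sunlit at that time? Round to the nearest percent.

68%

68.1/29.5 = 2.308 lunations, so 2 complete cycles and 9.10 d into the next.
The Moon has covered 9.10/29.5 of its cycle, so θ ≈ 360° × 9.10/29.5 = 111.1°.
cos 111.1° = (-0.359), so f = (1 − (-0.359))/2 = 0.680, so 68%.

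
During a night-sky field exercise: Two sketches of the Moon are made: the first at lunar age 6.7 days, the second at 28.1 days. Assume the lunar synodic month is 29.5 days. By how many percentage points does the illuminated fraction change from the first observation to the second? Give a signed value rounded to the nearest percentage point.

First observation: θ = 360°·6.7/29.5 = 81.8°, so f = 0.428.
Second observation: θ = 342.9°, f = 0.022.
Δf = 0.022 − 0.428 = -0.406, i.e. -41 pp.

-41 percentage points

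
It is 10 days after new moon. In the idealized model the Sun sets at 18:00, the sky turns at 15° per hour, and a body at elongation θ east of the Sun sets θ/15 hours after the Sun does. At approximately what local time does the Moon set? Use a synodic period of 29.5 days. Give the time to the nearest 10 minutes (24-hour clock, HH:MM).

Phase angle: θ = 360°·(10 d)/(29.5 d) = 122.0°.
Delay after the Sun = 122.0° / (15°/h) ≈ 8.14 h.
18:00 + 8.136 h ≈ 02:08 → 02:10 to the nearest ten minutes.

02:10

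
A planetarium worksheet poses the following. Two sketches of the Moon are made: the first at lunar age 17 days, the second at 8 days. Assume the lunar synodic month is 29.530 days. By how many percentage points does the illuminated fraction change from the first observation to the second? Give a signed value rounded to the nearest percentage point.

-38 percentage points

θ₁ = 360° × 17/29.530 = 207.2°, f₁ = (1 − cos θ₁)/2 = 0.945.
θ₂ = 360° × 8/29.530 = 97.5°, f₂ = (1 − cos θ₂)/2 = 0.566.
Change = f₂ − f₁ = -0.379 → -38 percentage points.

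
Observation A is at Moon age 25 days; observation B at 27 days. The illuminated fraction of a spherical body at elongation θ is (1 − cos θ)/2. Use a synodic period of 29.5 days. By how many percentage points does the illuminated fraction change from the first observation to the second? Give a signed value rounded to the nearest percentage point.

θ₁ = 360° × 25/29.5 = 305.1°, f₁ = (1 − cos θ₁)/2 = 0.213.
θ₂ = 360° × 27/29.5 = 329.5°, f₂ = (1 − cos θ₂)/2 = 0.069.
Change = f₂ − f₁ = -0.143 → -14 percentage points.

-14 percentage points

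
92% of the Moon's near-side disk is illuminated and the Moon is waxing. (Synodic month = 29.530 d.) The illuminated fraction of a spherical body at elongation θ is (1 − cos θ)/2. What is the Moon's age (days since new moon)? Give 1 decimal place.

cos θ = 1 − 2f = -0.840, giving a principal value of 147.1°.
The Moon is waxing (0°–180°), so θ = 147.1° directly.
That fraction of the synodic month is 147.1/360 × 29.530 d ≈ 12.07 d.

12.1 days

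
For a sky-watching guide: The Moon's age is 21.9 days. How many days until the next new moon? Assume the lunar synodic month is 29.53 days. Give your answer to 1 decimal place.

7.6 days

The next new moon completes the synodic month: 29.53 − 21.9 = 7.630 days.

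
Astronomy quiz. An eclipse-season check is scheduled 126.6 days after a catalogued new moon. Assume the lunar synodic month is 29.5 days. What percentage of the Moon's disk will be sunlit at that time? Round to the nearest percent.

Reduce mod P: 126.6 − 4×29.5 = 8.60 d into the current lunation.
The Moon has covered 8.60/29.5 of its cycle, so θ ≈ 360° × 8.60/29.5 = 104.9°.
Illuminated fraction = (1 − cos 104.9°)/2 = (1 − (-0.258))/2 ≈ 0.629, so 63%.

63%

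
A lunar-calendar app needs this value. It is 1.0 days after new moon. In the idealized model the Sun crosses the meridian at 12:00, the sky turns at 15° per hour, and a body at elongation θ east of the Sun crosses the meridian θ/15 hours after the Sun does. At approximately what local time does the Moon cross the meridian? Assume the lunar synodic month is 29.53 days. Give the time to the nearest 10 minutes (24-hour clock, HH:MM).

Phase angle: θ = 360°·(1.0 d)/(29.53 d) = 12.2°.
The Moon trails the Sun by θ/15 = 12.2/15 ≈ 0.81 hours.
12:00 + 0.813 h ≈ 12:49 → 12:50 to the nearest ten minutes.

12:50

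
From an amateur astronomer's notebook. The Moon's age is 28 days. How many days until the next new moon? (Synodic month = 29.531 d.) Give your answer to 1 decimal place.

The next new moon completes the synodic month: 29.531 − 28 = 1.531 days.

1.5 days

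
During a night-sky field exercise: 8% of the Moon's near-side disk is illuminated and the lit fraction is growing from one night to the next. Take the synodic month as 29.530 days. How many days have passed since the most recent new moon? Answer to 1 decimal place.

cos θ = 1 − 2f = 0.840, giving a principal value of 32.9°.
Before full moon the principal value applies: θ = 32.9°.
That fraction of the synodic month is 32.9/360 × 29.530 d ≈ 2.70 d.

2.7 days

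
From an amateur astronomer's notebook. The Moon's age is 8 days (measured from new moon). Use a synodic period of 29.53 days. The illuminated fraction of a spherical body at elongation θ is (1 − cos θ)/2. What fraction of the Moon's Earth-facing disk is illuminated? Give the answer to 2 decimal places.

The Moon has covered 8/29.53 of its cycle, so θ ≈ 360° × 8/29.53 = 97.5°.
With cos θ = (-0.131), the lit fraction is (1 − (-0.131))/2 ≈ 0.566.

0.57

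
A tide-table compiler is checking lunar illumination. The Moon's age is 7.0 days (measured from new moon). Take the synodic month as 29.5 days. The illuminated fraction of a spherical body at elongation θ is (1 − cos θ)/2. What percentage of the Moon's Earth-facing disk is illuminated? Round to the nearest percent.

Phase angle: θ = 360°·(7.0 d)/(29.5 d) = 85.4°.
Illuminated fraction = (1 − cos 85.4°)/2 = (1 − 0.080)/2 ≈ 0.460, so 46%.

46%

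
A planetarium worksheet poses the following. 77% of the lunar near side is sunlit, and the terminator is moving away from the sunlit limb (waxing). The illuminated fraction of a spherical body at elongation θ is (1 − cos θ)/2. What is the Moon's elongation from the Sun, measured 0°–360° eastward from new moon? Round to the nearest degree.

Invert f = (1 − cos θ)/2 to get cos θ = 1 − 2(0.77) = -0.540, hence θ₀ = arccos -0.540 = 122.7°.
Before full moon the principal value applies: θ = 122.7°.

123°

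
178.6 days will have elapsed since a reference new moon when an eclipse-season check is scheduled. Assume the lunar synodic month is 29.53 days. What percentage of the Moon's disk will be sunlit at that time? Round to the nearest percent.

2%

178.6 d spans 6 complete synodic months (6 × 29.53 = 177.18 d) plus 1.42 d.
Phase angle: θ = 360°·(1.42 d)/(29.53 d) = 17.3°.
Illuminated fraction = (1 − cos 17.3°)/2 = (1 − 0.955)/2 ≈ 0.023, so 2%.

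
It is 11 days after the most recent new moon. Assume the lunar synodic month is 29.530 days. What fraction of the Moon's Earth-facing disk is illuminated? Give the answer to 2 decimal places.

The Moon has covered 11/29.530 of its cycle, so θ ≈ 360° × 11/29.530 = 134.1°.
With cos θ = (-0.696), the lit fraction is (1 − (-0.696))/2 ≈ 0.848.

0.85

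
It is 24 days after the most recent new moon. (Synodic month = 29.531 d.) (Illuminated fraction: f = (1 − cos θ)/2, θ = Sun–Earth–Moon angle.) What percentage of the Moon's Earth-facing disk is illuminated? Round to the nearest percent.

Phase angle: θ = 360°·(24 d)/(29.531 d) = 292.6°.
With cos θ = 0.384, the lit fraction is (1 − 0.384)/2 ≈ 0.308, so 31%.

31%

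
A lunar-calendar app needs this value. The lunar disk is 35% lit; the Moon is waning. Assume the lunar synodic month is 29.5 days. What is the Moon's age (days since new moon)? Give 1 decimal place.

23.6 days

cos θ = 1 − 2f = 0.300, giving a principal value of 72.5°.
Since the Moon is past full (waning), take the reflex angle: θ = 360° − 72.5° = 287.5°.
At 360°/29.5 d per day, 287.5° corresponds to 23.56 days.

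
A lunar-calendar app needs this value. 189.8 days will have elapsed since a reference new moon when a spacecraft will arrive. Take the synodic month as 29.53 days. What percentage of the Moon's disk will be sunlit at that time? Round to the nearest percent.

Reduce mod P: 189.8 − 6×29.53 = 12.62 d into the current lunation.
Elongation θ = 360° × 12.62/29.53 ≈ 153.9°.
Illuminated fraction = (1 − cos 153.9°)/2 = (1 − (-0.898))/2 ≈ 0.949, so 95%.

95%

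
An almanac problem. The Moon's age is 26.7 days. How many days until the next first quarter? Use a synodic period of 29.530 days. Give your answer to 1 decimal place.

10.2 days

First quarter is 0.25 of the way through the cycle: age 0.25 × 29.530 = 7.383 d.
This lunation's first quarter (7.383 d) has passed, so add one period: 36.913 − 26.7 = 10.213 days.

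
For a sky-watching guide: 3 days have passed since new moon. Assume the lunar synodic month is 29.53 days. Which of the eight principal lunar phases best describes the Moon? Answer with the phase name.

θ ≈ 360° × 3/29.53 = 37°, which falls in the waxing crescent sector.

waxing crescent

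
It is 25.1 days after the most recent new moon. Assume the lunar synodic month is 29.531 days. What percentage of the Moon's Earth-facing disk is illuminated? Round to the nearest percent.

21%

Elongation θ = 360° × 25.1/29.531 ≈ 306.0°.
Illuminated fraction = (1 − cos 306.0°)/2 = (1 − 0.588)/2 ≈ 0.206, so 21%.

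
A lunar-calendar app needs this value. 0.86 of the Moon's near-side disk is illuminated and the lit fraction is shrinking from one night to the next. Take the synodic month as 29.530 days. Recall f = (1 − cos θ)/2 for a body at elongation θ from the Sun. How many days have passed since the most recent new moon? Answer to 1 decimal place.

From f = (1 − cos θ)/2: cos θ = 1 − 2×0.86 = -0.720; arccos → 136.1°.
Since the Moon is past full (waning), take the reflex angle: θ = 360° − 136.1° = 223.9°.
At 360°/29.530 d per day, 223.9° corresponds to 18.37 days.

18.4 days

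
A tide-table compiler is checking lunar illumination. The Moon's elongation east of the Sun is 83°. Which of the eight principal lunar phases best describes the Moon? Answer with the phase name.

first quarter

83° lies in the first quarter sector of the 8-phase cycle.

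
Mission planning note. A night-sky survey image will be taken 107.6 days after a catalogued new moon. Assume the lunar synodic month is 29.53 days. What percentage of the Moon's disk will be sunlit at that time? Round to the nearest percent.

81%

107.6/29.53 = 3.644 lunations, so 3 complete cycles and 19.01 d into the next.
Phase angle: θ = 360°·(19.01 d)/(29.53 d) = 231.8°.
With cos θ = (-0.619), the lit fraction is (1 − (-0.619))/2 ≈ 0.810, so 81%.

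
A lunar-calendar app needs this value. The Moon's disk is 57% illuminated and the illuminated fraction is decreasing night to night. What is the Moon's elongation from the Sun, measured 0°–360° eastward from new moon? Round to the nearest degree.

From f = (1 − cos θ)/2: cos θ = 1 − 2×0.57 = -0.140; arccos → 98.0°.
Waning ⇒ past full, so θ = 360° − 98.0° = 262.0°.

262°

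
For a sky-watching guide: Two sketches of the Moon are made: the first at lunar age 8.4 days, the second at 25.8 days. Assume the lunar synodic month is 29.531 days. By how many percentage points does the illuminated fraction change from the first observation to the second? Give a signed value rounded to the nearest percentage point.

θ₁ = 360° × 8.4/29.531 = 102.4°, f₁ = (1 − cos θ₁)/2 = 0.607.
θ₂ = 360° × 25.8/29.531 = 314.5°, f₂ = (1 − cos θ₂)/2 = 0.149.
Change = f₂ − f₁ = -0.458 → -46 percentage points.

-46 percentage points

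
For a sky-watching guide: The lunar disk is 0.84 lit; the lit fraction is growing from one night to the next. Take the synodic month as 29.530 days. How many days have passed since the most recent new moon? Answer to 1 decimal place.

From f = (1 − cos θ)/2: cos θ = 1 − 2×0.84 = -0.680; arccos → 132.8°.
Waxing ⇒ before full, so θ = 132.8°.
At 360°/29.530 d per day, 132.8° corresponds to 10.90 days.

10.9 days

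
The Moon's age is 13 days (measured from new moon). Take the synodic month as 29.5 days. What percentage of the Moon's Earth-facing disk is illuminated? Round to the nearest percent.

Elongation θ = 360° × 13/29.5 ≈ 158.6°.
Illuminated fraction = (1 − cos 158.6°)/2 = (1 − (-0.931))/2 ≈ 0.966, so 97%.

97%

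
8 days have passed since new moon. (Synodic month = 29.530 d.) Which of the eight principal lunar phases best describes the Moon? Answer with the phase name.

first quarter

At 8/29.530 of the cycle, θ ≈ 98° — the first quarter range.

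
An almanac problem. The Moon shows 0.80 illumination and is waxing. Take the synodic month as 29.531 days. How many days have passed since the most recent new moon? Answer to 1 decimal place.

cos θ = 1 − 2f = -0.600, giving a principal value of 126.9°.
Before full moon the principal value applies: θ = 126.9°.
Age = 29.531 × 126.9°/360° ≈ 10.41 days.

10.4 days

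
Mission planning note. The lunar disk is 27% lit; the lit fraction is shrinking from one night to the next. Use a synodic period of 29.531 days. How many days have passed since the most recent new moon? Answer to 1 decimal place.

24.4 days

cos θ = 1 − 2f = 0.460, giving a principal value of 62.6°.
Waning ⇒ past full, so θ = 360° − 62.6° = 297.4°.
Age = 29.531 × 297.4°/360° ≈ 24.39 days.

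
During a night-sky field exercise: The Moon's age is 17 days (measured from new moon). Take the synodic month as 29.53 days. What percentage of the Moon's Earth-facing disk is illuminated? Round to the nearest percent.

The Moon has covered 17/29.53 of its cycle, so θ ≈ 360° × 17/29.53 = 207.2°.
Illuminated fraction = (1 − cos 207.2°)/2 = (1 − (-0.889))/2 ≈ 0.945, so 94%.

94%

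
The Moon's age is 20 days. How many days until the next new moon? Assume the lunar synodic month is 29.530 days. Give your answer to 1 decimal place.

9.5 days

The next new moon completes the synodic month: 29.530 − 20 = 9.530 days.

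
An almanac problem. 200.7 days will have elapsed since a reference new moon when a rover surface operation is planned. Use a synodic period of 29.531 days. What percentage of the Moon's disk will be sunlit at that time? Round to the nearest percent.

200.7/29.531 = 6.796 lunations, so 6 complete cycles and 23.51 d into the next.
Elongation θ = 360° × 23.51/29.531 ≈ 286.6°.
With cos θ = 0.287, the lit fraction is (1 − 0.287)/2 ≈ 0.357, so 36%.

36%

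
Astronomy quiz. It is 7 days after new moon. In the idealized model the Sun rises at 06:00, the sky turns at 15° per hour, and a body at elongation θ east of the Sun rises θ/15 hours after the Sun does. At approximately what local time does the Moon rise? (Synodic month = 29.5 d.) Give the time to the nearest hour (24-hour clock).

Elongation θ = 360° × 7/29.5 ≈ 85.4°.
Delay after the Sun = 85.4° / (15°/h) ≈ 5.69 h.
06:00 + 5.69 h ≈ 11:42 → 12:00 to the nearest hour.

12:00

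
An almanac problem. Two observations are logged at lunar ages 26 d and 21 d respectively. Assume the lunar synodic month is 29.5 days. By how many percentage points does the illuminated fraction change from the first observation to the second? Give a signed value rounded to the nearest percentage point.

+49 pp

First observation: θ = 360°·26/29.5 = 317.3°, so f = 0.133.
Second observation: θ = 256.3°, f = 0.619.
Δf = 0.619 − 0.133 = +0.486, i.e. +49 pp.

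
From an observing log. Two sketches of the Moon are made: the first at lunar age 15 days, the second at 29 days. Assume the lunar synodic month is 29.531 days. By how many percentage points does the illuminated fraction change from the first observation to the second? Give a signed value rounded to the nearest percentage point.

θ₁ = 360° × 15/29.531 = 182.9°, f₁ = (1 − cos θ₁)/2 = 0.999.
θ₂ = 360° × 29/29.531 = 353.5°, f₂ = (1 − cos θ₂)/2 = 0.003.
Change = f₂ − f₁ = -0.996 → -100 percentage points.

-100 percentage points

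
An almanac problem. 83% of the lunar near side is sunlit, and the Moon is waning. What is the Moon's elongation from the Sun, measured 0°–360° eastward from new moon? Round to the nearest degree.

From f = (1 − cos θ)/2: cos θ = 1 − 2×0.83 = -0.660; arccos → 131.3°.
Waning ⇒ past full, so θ = 360° − 131.3° = 228.7°.

229°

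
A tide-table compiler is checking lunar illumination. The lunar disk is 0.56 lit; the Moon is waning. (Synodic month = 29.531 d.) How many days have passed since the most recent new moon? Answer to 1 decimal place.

Invert f = (1 − cos θ)/2 to get cos θ = 1 − 2(0.56) = -0.120, hence θ₀ = arccos -0.120 = 96.9°.
Since the Moon is past full (waning), take the reflex angle: θ = 360° − 96.9° = 263.1°.
At 360°/29.531 d per day, 263.1° corresponds to 21.58 days.

21.6 days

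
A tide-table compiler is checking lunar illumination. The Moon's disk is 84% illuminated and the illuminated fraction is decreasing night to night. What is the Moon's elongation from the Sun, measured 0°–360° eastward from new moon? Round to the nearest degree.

From f = (1 − cos θ)/2: cos θ = 1 − 2×0.84 = -0.680; arccos → 132.8°.
Waning ⇒ past full, so θ = 360° − 132.8° = 227.2°.

227°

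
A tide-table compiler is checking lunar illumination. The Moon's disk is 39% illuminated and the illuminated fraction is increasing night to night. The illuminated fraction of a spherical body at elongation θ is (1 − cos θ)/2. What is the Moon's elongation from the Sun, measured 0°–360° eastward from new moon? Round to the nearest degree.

77°

Invert f = (1 − cos θ)/2 to get cos θ = 1 − 2(0.39) = 0.220, hence θ₀ = arccos 0.220 = 77.3°.
The Moon is waxing (0°–180°), so θ = 77.3° directly.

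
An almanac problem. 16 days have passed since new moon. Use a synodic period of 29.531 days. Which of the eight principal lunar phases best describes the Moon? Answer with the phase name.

full moon

At 16/29.531 of the cycle, θ ≈ 195° — the full moon range.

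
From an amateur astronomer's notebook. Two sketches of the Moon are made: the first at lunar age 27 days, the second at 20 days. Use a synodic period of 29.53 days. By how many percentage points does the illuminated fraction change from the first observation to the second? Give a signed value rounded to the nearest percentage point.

+65 percentage points

θ₁ = 360° × 27/29.53 = 329.2°, f₁ = (1 − cos θ₁)/2 = 0.071.
θ₂ = 360° × 20/29.53 = 243.8°, f₂ = (1 − cos θ₂)/2 = 0.721.
Change = f₂ − f₁ = +0.650 → +65 percentage points.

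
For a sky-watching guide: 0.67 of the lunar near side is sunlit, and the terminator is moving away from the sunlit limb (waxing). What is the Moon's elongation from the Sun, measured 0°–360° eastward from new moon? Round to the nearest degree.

From f = (1 − cos θ)/2: cos θ = 1 − 2×0.67 = -0.340; arccos → 109.9°.
Waxing ⇒ before full, so θ = 109.9°.

110°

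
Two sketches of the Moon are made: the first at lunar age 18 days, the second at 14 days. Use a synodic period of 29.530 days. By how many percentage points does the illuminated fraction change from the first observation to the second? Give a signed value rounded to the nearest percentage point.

First observation: θ = 360°·18/29.530 = 219.4°, so f = 0.886.
Second observation: θ = 170.7°, f = 0.993.
Δf = 0.993 − 0.886 = +0.107, i.e. +11 pp.

+11 percentage points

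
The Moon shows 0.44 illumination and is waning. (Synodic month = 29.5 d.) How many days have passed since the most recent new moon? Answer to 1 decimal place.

From f = (1 − cos θ)/2: cos θ = 1 − 2×0.44 = 0.120; arccos → 83.1°.
Waning ⇒ past full, so θ = 360° − 83.1° = 276.9°.
That fraction of the synodic month is 276.9/360 × 29.5 d ≈ 22.69 d.

22.7 days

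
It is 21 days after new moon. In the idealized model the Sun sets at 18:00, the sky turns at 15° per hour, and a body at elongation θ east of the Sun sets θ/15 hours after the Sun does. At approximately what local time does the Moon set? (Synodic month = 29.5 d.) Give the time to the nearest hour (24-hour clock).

11:00

The Moon has covered 21/29.5 of its cycle, so θ ≈ 360° × 21/29.5 = 256.3°.
The Moon trails the Sun by θ/15 = 256.3/15 ≈ 17.08 hours.
18:00 + 17.08 h ≈ 11:05 → 11:00 to the nearest hour.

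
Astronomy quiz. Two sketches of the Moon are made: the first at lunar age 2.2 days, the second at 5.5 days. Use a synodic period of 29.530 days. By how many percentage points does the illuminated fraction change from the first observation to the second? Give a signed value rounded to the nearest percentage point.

First observation: θ = 360°·2.2/29.530 = 26.8°, so f = 0.054.
Second observation: θ = 67.1°, f = 0.305.
Δf = 0.305 − 0.054 = +0.251, i.e. +25 pp.

+25 pp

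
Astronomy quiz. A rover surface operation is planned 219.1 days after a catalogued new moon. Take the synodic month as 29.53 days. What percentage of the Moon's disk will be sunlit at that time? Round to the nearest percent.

94%

219.1 d spans 7 complete synodic months (7 × 29.53 = 206.71 d) plus 12.39 d.
The Moon has covered 12.39/29.53 of its cycle, so θ ≈ 360° × 12.39/29.53 = 151.0°.
cos 151.0° = (-0.875), so f = (1 − (-0.875))/2 = 0.938, so 94%.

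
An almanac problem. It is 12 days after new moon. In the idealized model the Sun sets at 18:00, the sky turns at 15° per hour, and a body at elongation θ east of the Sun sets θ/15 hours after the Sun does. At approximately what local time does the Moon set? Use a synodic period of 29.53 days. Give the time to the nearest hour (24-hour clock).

Phase angle: θ = 360°·(12 d)/(29.53 d) = 146.3°.
Delay after the Sun = 146.3° / (15°/h) ≈ 9.75 h.
18:00 + 9.75 h ≈ 03:45 → 04:00 to the nearest hour.

04:00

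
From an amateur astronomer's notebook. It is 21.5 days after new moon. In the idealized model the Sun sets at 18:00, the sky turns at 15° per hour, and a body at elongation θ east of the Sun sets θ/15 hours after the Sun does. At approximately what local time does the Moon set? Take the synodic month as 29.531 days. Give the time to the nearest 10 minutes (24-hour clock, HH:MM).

11:30

Elongation θ = 360° × 21.5/29.531 ≈ 262.1°.
The Moon trails the Sun by θ/15 = 262.1/15 ≈ 17.47 hours.
18:00 + 17.473 h ≈ 11:28 → 11:30 to the nearest ten minutes.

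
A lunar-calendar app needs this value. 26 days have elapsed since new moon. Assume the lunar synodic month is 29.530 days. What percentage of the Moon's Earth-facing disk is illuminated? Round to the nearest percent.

13%

The Moon has covered 26/29.530 of its cycle, so θ ≈ 360° × 26/29.530 = 317.0°.
With cos θ = 0.731, the lit fraction is (1 − 0.731)/2 ≈ 0.135, so 13%.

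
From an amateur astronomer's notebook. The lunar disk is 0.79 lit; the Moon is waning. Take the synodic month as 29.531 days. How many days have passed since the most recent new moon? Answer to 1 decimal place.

cos θ = 1 − 2f = -0.580, giving a principal value of 125.5°.
Waning ⇒ past full, so θ = 360° − 125.5° = 234.5°.
Age = 29.531 × 234.5°/360° ≈ 19.24 days.

19.2 days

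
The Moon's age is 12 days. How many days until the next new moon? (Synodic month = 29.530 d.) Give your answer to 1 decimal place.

The next new moon completes the synodic month: 29.530 − 12 = 17.530 days.

17.5 days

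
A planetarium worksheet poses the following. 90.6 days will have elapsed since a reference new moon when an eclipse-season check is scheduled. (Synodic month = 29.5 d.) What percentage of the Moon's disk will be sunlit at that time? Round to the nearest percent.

90.6 d spans 3 complete synodic months (3 × 29.5 = 88.50 d) plus 2.10 d.
Elongation θ = 360° × 2.10/29.5 ≈ 25.6°.
cos 25.6° = 0.902, so f = (1 − 0.902)/2 = 0.049, so 5%.

5%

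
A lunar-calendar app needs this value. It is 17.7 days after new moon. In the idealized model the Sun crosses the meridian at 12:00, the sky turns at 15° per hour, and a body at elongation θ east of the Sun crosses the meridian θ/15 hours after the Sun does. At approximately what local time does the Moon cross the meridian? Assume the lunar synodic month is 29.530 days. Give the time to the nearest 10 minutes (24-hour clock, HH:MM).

Phase angle: θ = 360°·(17.7 d)/(29.530 d) = 215.8°.
At 15° of sky rotation per hour, 215.8° corresponds to a 14.39 h lag.
12:00 + 14.385 h ≈ 02:23 → 02:20 to the nearest ten minutes.

02:20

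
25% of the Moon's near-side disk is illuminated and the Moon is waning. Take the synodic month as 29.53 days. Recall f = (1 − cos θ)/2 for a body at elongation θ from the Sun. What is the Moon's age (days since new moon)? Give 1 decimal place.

24.6 days

cos θ = 1 − 2f = 0.500, giving a principal value of 60.0°.
A waning Moon lies in 180°–360°, so θ = 360° − 60.0° = 300.0°.
At 360°/29.53 d per day, 300.0° corresponds to 24.61 days.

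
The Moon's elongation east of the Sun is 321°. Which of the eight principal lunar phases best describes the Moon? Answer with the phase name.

waning crescent

The waning crescent sector spans roughly 292°–338°; 321° falls inside it.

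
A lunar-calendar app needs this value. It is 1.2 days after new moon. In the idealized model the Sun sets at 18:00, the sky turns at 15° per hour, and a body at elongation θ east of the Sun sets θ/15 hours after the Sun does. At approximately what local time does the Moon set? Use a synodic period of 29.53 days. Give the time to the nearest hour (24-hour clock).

19:00

Phase angle: θ = 360°·(1.2 d)/(29.53 d) = 14.6°.
At 15° of sky rotation per hour, 14.6° corresponds to a 0.98 h lag.
18:00 + 0.98 h ≈ 18:59 → 19:00 to the nearest hour.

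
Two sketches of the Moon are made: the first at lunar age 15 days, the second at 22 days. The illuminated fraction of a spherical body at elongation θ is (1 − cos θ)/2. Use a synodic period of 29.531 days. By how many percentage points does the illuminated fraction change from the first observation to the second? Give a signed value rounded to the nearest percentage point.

First observation: θ = 360°·15/29.531 = 182.9°, so f = 0.999.
Second observation: θ = 268.2°, f = 0.516.
Δf = 0.516 − 0.999 = -0.484, i.e. -48 pp.

-48 pp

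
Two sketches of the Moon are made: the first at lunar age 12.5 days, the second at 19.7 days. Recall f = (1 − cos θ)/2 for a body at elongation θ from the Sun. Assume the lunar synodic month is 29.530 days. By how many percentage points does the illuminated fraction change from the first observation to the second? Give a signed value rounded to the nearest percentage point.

-19 pp

First observation: θ = 360°·12.5/29.530 = 152.4°, so f = 0.943.
Second observation: θ = 240.2°, f = 0.749.
Δf = 0.749 − 0.943 = -0.194, i.e. -19 pp.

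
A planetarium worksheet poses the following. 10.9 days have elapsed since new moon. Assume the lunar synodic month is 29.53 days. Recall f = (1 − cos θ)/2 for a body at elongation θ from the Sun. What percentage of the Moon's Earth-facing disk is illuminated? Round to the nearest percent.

The Moon has covered 10.9/29.53 of its cycle, so θ ≈ 360° × 10.9/29.53 = 132.9°.
With cos θ = (-0.680), the lit fraction is (1 − (-0.680))/2 ≈ 0.840, so 84%.

84%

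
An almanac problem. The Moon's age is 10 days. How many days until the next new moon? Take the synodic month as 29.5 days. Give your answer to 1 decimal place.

The next new moon completes the synodic month: 29.5 − 10 = 19.500 days.

19.5 days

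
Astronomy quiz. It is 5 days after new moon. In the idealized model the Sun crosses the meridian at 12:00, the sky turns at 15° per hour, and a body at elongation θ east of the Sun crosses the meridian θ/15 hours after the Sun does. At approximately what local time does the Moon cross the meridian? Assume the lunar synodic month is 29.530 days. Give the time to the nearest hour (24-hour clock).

Elongation θ = 360° × 5/29.530 ≈ 61.0°.
The Moon trails the Sun by θ/15 = 61.0/15 ≈ 4.06 hours.
12:00 + 4.06 h ≈ 16:04 → 16:00 to the nearest hour.

16:00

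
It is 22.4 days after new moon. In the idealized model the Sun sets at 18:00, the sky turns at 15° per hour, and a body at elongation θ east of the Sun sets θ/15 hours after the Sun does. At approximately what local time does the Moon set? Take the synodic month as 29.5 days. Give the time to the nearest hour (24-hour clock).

12:00

Phase angle: θ = 360°·(22.4 d)/(29.5 d) = 273.4°.
At 15° of sky rotation per hour, 273.4° corresponds to a 18.22 h lag.
18:00 + 18.22 h ≈ 12:13 → 12:00 to the nearest hour.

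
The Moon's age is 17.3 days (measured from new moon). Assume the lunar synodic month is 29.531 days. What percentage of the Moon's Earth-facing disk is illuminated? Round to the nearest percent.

93%

The Moon has covered 17.3/29.531 of its cycle, so θ ≈ 360° × 17.3/29.531 = 210.9°.
With cos θ = (-0.858), the lit fraction is (1 − (-0.858))/2 ≈ 0.929, so 93%.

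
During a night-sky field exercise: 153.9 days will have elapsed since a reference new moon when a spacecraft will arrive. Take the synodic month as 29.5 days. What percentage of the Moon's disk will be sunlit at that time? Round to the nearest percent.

40%

153.9 d spans 5 complete synodic months (5 × 29.5 = 147.50 d) plus 6.40 d.
Elongation θ = 360° × 6.40/29.5 ≈ 78.1°.
Illuminated fraction = (1 − cos 78.1°)/2 = (1 − 0.206)/2 ≈ 0.397, so 40%.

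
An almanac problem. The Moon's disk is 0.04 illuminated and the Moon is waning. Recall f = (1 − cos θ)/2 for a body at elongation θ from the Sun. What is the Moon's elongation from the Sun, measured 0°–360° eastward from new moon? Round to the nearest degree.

From f = (1 − cos θ)/2: cos θ = 1 − 2×0.04 = 0.920; arccos → 23.1°.
Waning ⇒ past full, so θ = 360° − 23.1° = 336.9°.

337°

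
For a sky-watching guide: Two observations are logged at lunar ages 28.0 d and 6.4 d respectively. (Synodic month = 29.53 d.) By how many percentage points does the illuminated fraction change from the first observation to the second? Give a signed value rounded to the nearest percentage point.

θ₁ = 360° × 28.0/29.53 = 341.3°, f₁ = (1 − cos θ₁)/2 = 0.026.
θ₂ = 360° × 6.4/29.53 = 78.0°, f₂ = (1 − cos θ₂)/2 = 0.396.
Change = f₂ − f₁ = +0.370 → +37 percentage points.

+37 percentage points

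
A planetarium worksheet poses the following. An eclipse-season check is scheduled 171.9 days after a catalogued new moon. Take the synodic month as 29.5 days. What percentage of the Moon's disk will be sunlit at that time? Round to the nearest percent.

171.9 d spans 5 complete synodic months (5 × 29.5 = 147.50 d) plus 24.40 d.
Elongation θ = 360° × 24.40/29.5 ≈ 297.8°.
With cos θ = 0.466, the lit fraction is (1 − 0.466)/2 ≈ 0.267, so 27%.

27%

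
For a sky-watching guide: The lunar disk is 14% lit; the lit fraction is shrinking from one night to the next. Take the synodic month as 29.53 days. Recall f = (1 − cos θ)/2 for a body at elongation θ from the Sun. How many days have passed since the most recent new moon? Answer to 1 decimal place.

25.9 days

cos θ = 1 − 2f = 0.720, giving a principal value of 43.9°.
A waning Moon lies in 180°–360°, so θ = 360° − 43.9° = 316.1°.
That fraction of the synodic month is 316.1/360 × 29.53 d ≈ 25.93 d.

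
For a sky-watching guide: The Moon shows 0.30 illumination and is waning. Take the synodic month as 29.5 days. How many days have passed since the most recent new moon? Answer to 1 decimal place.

From f = (1 − cos θ)/2: cos θ = 1 − 2×0.30 = 0.400; arccos → 66.4°.
Waning ⇒ past full, so θ = 360° − 66.4° = 293.6°.
At 360°/29.5 d per day, 293.6° corresponds to 24.06 days.

24.1 days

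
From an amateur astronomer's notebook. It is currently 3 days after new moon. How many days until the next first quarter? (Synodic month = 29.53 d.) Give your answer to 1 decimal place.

4.4 days

First quarter occurs at elongation 90°, i.e. at age 29.53 × 90/360 = 7.383 d.
That is 7.383 − 3 = 4.383 days ahead.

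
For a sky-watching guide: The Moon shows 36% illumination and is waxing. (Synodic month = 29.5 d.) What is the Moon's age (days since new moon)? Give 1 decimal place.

From f = (1 − cos θ)/2: cos θ = 1 − 2×0.36 = 0.280; arccos → 73.7°.
The Moon is waxing (0°–180°), so θ = 73.7° directly.
At 360°/29.5 d per day, 73.7° corresponds to 6.04 days.

6.0 days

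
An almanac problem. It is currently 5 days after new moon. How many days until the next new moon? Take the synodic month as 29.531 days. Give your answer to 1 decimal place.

One full lunation from the last new moon is 29.531 d; remaining = 29.531 − 5 = 24.531 d.

24.5 days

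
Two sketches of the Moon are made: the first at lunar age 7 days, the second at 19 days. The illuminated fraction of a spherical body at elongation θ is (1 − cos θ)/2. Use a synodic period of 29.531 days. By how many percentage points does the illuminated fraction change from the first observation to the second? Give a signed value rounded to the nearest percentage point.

θ₁ = 360° × 7/29.531 = 85.3°, f₁ = (1 − cos θ₁)/2 = 0.459.
θ₂ = 360° × 19/29.531 = 231.6°, f₂ = (1 − cos θ₂)/2 = 0.810.
Change = f₂ − f₁ = +0.351 → +35 percentage points.

+35 pp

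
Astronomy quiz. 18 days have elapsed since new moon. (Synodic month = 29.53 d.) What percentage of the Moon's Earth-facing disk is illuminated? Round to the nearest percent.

89%

Phase angle: θ = 360°·(18 d)/(29.53 d) = 219.4°.
Illuminated fraction = (1 − cos 219.4°)/2 = (1 − (-0.772))/2 ≈ 0.886, so 89%.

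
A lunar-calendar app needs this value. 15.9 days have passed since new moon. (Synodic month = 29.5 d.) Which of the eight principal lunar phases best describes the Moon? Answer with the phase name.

At 15.9/29.5 of the cycle, θ ≈ 194° — the full moon range.

full moon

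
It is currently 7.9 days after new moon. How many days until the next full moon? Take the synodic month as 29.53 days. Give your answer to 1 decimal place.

Full moon is 0.5 of the way through the cycle: age 0.5 × 29.53 = 14.765 d.
So 6.865 days remain (14.765 − 7.9).

6.9 days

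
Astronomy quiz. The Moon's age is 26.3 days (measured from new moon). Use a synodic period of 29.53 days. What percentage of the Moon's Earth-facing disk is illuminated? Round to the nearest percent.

11%

The Moon has covered 26.3/29.53 of its cycle, so θ ≈ 360° × 26.3/29.53 = 320.6°.
Illuminated fraction = (1 − cos 320.6°)/2 = (1 − 0.773)/2 ≈ 0.114, so 11%.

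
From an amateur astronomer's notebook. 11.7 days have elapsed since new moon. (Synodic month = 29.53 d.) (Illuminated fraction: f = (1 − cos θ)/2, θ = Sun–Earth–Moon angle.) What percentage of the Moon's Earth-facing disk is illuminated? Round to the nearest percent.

The Moon has covered 11.7/29.53 of its cycle, so θ ≈ 360° × 11.7/29.53 = 142.6°.
With cos θ = (-0.795), the lit fraction is (1 − (-0.795))/2 ≈ 0.897, so 90%.

90%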